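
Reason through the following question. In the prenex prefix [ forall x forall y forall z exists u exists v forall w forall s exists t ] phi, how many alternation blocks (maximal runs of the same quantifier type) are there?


Quantifier-type sequence: A A A E E A A E  (A=forall, E=exists)
Group into maximal same-type runs:
  Ax3 | Ex2 | Ax2 | Ex1
Number of blocks = 4

4


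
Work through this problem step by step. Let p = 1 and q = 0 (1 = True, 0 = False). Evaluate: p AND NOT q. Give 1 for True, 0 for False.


p = 1, q = 0
Operation: p AND NOT q
Evaluate: 1 AND NOT 0 = 1

1


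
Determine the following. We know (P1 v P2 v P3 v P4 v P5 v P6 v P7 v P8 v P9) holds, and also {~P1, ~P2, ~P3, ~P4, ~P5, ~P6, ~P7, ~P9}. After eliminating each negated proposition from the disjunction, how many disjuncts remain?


Original disjuncts (9): P1, P2, P3, P4, P5, P6, P7, P8, P9
Negated (eliminate): ~P1, ~P2, ~P3, ~P4, ~P5, ~P6, ~P7, ~P9
Remaining disjuncts: P8
Count = 9 - 8 = 1

1


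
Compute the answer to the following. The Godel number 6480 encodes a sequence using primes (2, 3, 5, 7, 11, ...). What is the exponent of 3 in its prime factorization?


Factorize 6480 by dividing by 3 repeatedly.
Division steps: 3 divides 6480 exactly 4 time(s).
Exponent of 3 = 4

4


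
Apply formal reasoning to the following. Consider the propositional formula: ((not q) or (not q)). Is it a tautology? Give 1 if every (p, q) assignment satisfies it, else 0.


Check all 4 assignments:
p=0, q=0: 1
p=0, q=1: 0
p=1, q=0: 1
p=1, q=1: 0
Satisfying count = 2/4.
Tautology iff count = 4: no.

0


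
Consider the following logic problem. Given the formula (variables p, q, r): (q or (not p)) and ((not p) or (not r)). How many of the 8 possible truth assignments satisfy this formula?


Evaluate all 8 assignments for p, q, r:
p=0, q=0, r=0: 1
p=0, q=0, r=1: 1
p=0, q=1, r=0: 1
p=0, q=1, r=1: 1
p=1, q=0, r=0: 0
p=1, q=0, r=1: 0
p=1, q=1, r=0: 1
p=1, q=1, r=1: 0
Satisfying count = 5

5


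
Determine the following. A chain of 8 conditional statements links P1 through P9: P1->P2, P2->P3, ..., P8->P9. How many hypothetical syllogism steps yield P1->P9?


With 8 implications in a chain connecting 9 propositions:
P1->P2, P2->P3, ..., P8->P9
Steps needed = (number of implications) - 1 = 8 - 1 = 7

7


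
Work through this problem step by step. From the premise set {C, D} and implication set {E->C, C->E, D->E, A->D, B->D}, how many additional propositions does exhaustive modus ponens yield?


Initial facts: {C, D}
Apply modus ponens to closure:
  C and C->E  =>  E
Final known: {C, D, E}
New propositions: {E}
Count = 1

1


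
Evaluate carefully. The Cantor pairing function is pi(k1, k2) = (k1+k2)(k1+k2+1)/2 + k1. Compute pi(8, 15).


k1 + k2 = 23
(k1+k2)(k1+k2+1)/2 = 23 * 24 / 2 = 276
pi = 276 + 8 = 284

284


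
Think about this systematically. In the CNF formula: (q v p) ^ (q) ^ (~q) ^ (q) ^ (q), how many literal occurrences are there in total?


Counting literals in each clause:
Clause 1: 2 literal(s)
Clause 2: 1 literal(s)
Clause 3: 1 literal(s)
Clause 4: 1 literal(s)
Clause 5: 1 literal(s)
Total = 6

6


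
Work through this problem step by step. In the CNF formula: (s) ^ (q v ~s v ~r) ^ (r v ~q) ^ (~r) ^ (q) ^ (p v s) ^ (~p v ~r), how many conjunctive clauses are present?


A CNF formula is a conjunction of clauses.
Clauses are separated by ^.
Counting the conjuncts: 7 clauses.

7


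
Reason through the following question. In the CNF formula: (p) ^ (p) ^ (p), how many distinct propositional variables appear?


Identify each variable that appears in the formula.
Variables found: p
Count = 1

1


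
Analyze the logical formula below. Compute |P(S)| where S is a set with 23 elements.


The power set of a set with n elements has 2^n elements.
|P(S)| = 2^23 = 8388608

8388608


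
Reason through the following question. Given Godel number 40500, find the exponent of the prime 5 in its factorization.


Factorize 40500 by dividing by 5 repeatedly.
Division steps: 5 divides 40500 exactly 3 time(s).
Exponent of 5 = 3

3


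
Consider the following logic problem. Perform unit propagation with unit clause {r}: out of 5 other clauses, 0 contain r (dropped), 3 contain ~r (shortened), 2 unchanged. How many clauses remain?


Satisfied (removed): 0
Shortened (remain): 3
Unchanged (remain): 2
Remaining = 3 + 2 = 5

5


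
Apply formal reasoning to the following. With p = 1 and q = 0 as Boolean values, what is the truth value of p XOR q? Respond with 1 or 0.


p = 1, q = 0
Operation: p XOR q
Evaluate: 1 XOR 0 = 1

1


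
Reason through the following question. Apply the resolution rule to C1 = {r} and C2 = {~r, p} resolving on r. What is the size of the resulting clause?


Remove r from C1 and ~r from C2.
C1 remainder: {}
C2 remainder: {p}
Union (resolvent): {p}
Resolvent has 1 literal(s).

1


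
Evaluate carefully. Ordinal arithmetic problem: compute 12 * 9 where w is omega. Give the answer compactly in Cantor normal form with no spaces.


Compute 12 * 9.
Ordinal * is associative and left-distributive over +, but NOT commutative; for finite n>1, n*w = w but w*n stays w*n.
Both finite; ordinal * agrees with natural *: 12 * 9 = 108.
Result = 108

108


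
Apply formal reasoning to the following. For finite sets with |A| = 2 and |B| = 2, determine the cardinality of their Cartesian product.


The Cartesian product A x B contains all ordered pairs (a, b).
|A x B| = |A| * |B| = 2 * 2 = 4

4


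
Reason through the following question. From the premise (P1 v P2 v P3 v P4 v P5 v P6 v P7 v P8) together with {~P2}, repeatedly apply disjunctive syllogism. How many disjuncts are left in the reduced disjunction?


Original disjuncts (8): P1, P2, P3, P4, P5, P6, P7, P8
Negated (eliminate): ~P2
Remaining disjuncts: P1, P3, P4, P5, P6, P7, P8
Count = 8 - 1 = 7

7


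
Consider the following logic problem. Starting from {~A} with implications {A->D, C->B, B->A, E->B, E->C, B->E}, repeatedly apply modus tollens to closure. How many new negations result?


Initial negated facts: {~A}
Apply modus tollens to closure:
  ~A and B->A  =>  ~B
  ~B and E->B  =>  ~E
  ~B and C->B  =>  ~C
Final negated: {~A, ~B, ~C, ~E}
New negations: {~B, ~C, ~E}
Count = 3

3


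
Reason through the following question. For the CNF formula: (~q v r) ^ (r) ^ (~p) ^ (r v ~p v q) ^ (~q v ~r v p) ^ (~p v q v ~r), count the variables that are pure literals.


Check each variable for pure literal status:
p: mixed (not pure)
q: mixed (not pure)
r: mixed (not pure)
Pure literal count = 0

0


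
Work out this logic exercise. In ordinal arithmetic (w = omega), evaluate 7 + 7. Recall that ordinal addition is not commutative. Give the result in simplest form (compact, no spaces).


Compute 7 + 7.
Ordinal + is associative but NOT commutative; for finite n>0, n + w = w but w + n stays w+n.
Both operands finite; ordinal + agrees with natural +: 7 + 7 = 14.
Result = 14

14


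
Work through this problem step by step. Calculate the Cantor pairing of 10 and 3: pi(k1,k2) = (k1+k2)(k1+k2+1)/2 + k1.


k1 + k2 = 13
(k1+k2)(k1+k2+1)/2 = 13 * 14 / 2 = 91
pi = 91 + 10 = 101

101


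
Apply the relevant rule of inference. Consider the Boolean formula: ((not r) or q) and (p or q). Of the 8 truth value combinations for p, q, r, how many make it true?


Evaluate all 8 assignments for p, q, r:
p=0, q=0, r=0: 0
p=0, q=0, r=1: 0
p=0, q=1, r=0: 1
p=0, q=1, r=1: 1
p=1, q=0, r=0: 1
p=1, q=0, r=1: 0
p=1, q=1, r=0: 1
p=1, q=1, r=1: 1
Satisfying count = 5

5


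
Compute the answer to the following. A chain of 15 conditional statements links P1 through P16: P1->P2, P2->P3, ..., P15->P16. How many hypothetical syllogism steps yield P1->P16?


With 15 implications in a chain connecting 16 propositions:
P1->P2, P2->P3, ..., P15->P16
Steps needed = (number of implications) - 1 = 15 - 1 = 14

14


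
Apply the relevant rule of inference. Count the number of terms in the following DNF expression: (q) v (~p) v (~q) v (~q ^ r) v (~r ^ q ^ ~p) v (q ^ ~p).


A DNF formula is a disjunction of terms (conjunctions).
Terms are separated by v.
Counting the disjuncts: 6 terms.

6


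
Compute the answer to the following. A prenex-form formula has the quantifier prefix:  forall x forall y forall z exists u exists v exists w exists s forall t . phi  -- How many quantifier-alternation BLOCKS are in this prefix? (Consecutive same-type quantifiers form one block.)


Quantifier-type sequence: A A A E E E E A  (A=forall, E=exists)
Group into maximal same-type runs:
  Ax3 | Ex4 | Ax1
Number of blocks = 3

3


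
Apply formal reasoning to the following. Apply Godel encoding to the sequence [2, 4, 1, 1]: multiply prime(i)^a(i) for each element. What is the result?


Encode each element as an exponent of the corresponding prime:
  2^2 = 4
  3^4 = 81
  5^1 = 5
  7^1 = 7
Product = 4 * 81 * 5 * 7 = 11340

11340


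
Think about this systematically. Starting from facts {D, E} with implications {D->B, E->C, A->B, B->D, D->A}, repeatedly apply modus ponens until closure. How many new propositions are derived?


Initial facts: {D, E}
Apply modus ponens to closure:
  D and D->B  =>  B
  E and E->C  =>  C
  D and D->A  =>  A
Final known: {A, B, C, D, E}
New propositions: {A, B, C}
Count = 3

3


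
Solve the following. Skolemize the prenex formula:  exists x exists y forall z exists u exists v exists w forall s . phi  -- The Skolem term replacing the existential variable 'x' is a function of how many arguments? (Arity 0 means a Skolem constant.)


Quantifier prefix: exists x exists y forall z exists u exists v exists w forall s
'x' is existentially quantified at position 1.
No universal quantifiers precede it.
Skolem function arity = 0 (a Skolem constant)

0


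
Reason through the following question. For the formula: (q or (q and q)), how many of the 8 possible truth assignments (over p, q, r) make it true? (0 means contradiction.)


Check all 8 assignments:
p=0, q=0, r=0: 0
p=0, q=0, r=1: 0
p=0, q=1, r=0: 1
p=0, q=1, r=1: 1
p=1, q=0, r=0: 0
p=1, q=0, r=1: 0
p=1, q=1, r=0: 1
p=1, q=1, r=1: 1
Count of True = 4

4


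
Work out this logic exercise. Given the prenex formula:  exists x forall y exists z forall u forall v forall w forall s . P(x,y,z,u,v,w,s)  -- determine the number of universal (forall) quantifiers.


Quantifier prefix: exists x forall y exists z forall u forall v forall w forall s
Mark each quantifier type:
  E U E U U U U
Universal count = 5, Existential count = 2
Asked for universal (forall) quantifiers: 5

5


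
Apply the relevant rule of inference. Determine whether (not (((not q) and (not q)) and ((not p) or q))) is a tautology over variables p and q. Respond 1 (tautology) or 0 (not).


Check all 4 assignments:
p=0, q=0: 0
p=0, q=1: 1
p=1, q=0: 1
p=1, q=1: 1
Satisfying count = 3/4.
Tautology iff count = 4: no.

0


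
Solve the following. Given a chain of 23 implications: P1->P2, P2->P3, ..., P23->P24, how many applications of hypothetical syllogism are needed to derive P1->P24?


With 23 implications in a chain connecting 24 propositions:
P1->P2, P2->P3, ..., P23->P24
Steps needed = (number of implications) - 1 = 23 - 1 = 22

22


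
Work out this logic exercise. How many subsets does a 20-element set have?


The power set of a set with n elements has 2^n elements.
|P(S)| = 2^20 = 1048576

1048576


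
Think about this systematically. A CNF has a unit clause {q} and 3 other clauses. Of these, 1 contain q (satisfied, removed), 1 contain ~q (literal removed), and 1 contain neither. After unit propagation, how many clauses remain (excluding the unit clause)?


Satisfied (removed): 1
Shortened (remain): 1
Unchanged (remain): 1
Remaining = 1 + 1 = 2

2


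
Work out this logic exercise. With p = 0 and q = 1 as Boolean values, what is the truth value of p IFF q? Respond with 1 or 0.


p = 0, q = 1
Operation: p IFF q
Evaluate: 0 IFF 1 = 0

0


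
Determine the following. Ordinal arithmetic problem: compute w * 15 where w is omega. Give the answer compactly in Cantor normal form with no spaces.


Compute w * 15.
Ordinal * is associative and left-distributive over +, but NOT commutative; for finite n>1, n*w = w but w*n stays w*n.
w * 15 means 15 copies of w concatenated: w*15.
Result = w*15

w*15


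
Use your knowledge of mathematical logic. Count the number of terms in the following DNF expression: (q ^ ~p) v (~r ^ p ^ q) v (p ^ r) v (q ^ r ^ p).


A DNF formula is a disjunction of terms (conjunctions).
Terms are separated by v.
Counting the disjuncts: 4 terms.

4


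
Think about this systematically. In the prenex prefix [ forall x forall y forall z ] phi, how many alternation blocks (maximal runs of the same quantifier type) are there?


Quantifier-type sequence: A A A  (A=forall, E=exists)
Group into maximal same-type runs:
  Ax3
Number of blocks = 1

1


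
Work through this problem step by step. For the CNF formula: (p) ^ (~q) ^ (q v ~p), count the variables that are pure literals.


Check each variable for pure literal status:
p: mixed (not pure)
q: mixed (not pure)
r: absent (not pure)
Pure literal count = 0

0


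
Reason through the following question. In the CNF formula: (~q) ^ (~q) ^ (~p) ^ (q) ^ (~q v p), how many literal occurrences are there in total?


Counting literals in each clause:
Clause 1: 1 literal(s)
Clause 2: 1 literal(s)
Clause 3: 1 literal(s)
Clause 4: 1 literal(s)
Clause 5: 2 literal(s)
Total = 6

6


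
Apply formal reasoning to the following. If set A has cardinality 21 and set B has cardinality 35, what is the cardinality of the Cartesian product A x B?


The Cartesian product A x B contains all ordered pairs (a, b).
|A x B| = |A| * |B| = 21 * 35 = 735

735


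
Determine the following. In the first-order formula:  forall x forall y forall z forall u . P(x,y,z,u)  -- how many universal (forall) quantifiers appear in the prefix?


Quantifier prefix: forall x forall y forall z forall u
Mark each quantifier type:
  U U U U
Universal count = 4, Existential count = 0
Asked for universal (forall) quantifiers: 4

4


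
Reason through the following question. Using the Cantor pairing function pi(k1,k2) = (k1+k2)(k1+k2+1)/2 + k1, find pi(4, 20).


k1 + k2 = 24
(k1+k2)(k1+k2+1)/2 = 24 * 25 / 2 = 300
pi = 300 + 4 = 304

304


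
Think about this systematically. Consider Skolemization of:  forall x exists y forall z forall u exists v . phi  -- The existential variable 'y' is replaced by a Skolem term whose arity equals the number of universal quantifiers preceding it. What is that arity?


Quantifier prefix: forall x exists y forall z forall u exists v
'y' is existentially quantified at position 2.
Universal variables preceding it: x
Skolem function arity = 1

1


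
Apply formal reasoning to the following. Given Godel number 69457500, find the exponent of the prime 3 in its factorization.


Factorize 69457500 by dividing by 3 repeatedly.
Division steps: 3 divides 69457500 exactly 4 time(s).
Exponent of 3 = 4

4


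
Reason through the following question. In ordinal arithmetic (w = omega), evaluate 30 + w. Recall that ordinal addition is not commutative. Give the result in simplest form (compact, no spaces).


Compute 30 + w.
Ordinal + is associative but NOT commutative; for finite n>0, n + w = w but w + n stays w+n.
Any finite left addend is absorbed by w on the right: 30 + w = w.
Result = w

w


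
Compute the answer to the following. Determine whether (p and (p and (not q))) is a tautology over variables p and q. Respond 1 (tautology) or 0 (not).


Check all 4 assignments:
p=0, q=0: 0
p=0, q=1: 0
p=1, q=0: 1
p=1, q=1: 0
Satisfying count = 1/4.
Tautology iff count = 4: no.

0


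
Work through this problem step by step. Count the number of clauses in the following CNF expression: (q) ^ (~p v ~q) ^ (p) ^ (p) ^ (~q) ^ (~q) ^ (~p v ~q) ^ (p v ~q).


A CNF formula is a conjunction of clauses.
Clauses are separated by ^.
Counting the conjuncts: 8 clauses.

8


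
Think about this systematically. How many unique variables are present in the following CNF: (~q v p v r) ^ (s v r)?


Identify each variable that appears in the formula.
Variables found: p, q, r, s
Count = 4

4


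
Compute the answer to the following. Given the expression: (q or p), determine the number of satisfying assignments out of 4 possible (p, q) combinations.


Check all 4 assignments:
p=0, q=0: 0
p=0, q=1: 1
p=1, q=0: 1
p=1, q=1: 1
Count of True = 3

3


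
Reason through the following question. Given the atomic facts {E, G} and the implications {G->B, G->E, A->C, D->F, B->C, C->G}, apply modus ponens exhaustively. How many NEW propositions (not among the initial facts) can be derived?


Initial facts: {E, G}
Apply modus ponens to closure:
  G and G->B  =>  B
  B and B->C  =>  C
Final known: {B, C, E, G}
New propositions: {B, C}
Count = 2

2


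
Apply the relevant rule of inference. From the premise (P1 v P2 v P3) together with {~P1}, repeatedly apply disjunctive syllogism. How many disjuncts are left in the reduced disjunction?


Original disjuncts (3): P1, P2, P3
Negated (eliminate): ~P1
Remaining disjuncts: P2, P3
Count = 3 - 1 = 2

2


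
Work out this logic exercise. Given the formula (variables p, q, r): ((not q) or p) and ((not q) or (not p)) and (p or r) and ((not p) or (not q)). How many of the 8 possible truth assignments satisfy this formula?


Evaluate all 8 assignments for p, q, r:
p=0, q=0, r=0: 0
p=0, q=0, r=1: 1
p=0, q=1, r=0: 0
p=0, q=1, r=1: 0
p=1, q=0, r=0: 1
p=1, q=0, r=1: 1
p=1, q=1, r=0: 0
p=1, q=1, r=1: 0
Satisfying count = 3

3


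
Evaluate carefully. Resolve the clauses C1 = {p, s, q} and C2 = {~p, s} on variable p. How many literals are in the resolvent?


Remove p from C1 and ~p from C2.
C1 remainder: {s, q}
C2 remainder: {s}
Union (resolvent): {q, s}
Resolvent has 2 literal(s).

2


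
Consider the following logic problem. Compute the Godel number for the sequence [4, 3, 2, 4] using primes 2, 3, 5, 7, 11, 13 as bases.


Encode each element as an exponent of the corresponding prime:
  2^4 = 16
  3^3 = 27
  5^2 = 25
  7^4 = 2401
Product = 16 * 27 * 25 * 2401 = 25930800

25930800


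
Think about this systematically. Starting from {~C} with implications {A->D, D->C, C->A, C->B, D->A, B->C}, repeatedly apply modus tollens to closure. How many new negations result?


Initial negated facts: {~C}
Apply modus tollens to closure:
  ~C and D->C  =>  ~D
  ~C and B->C  =>  ~B
  ~D and A->D  =>  ~A
Final negated: {~A, ~B, ~C, ~D}
New negations: {~A, ~B, ~D}
Count = 3

3


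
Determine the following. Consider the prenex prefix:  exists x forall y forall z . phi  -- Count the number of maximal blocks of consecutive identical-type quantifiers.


Quantifier-type sequence: E A A  (A=forall, E=exists)
Group into maximal same-type runs:
  Ex1 | Ax2
Number of blocks = 2

2


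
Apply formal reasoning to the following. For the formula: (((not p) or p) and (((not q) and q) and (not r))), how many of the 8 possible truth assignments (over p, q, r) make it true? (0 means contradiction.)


Check all 8 assignments:
p=0, q=0, r=0: 0
p=0, q=0, r=1: 0
p=0, q=1, r=0: 0
p=0, q=1, r=1: 0
p=1, q=0, r=0: 0
p=1, q=0, r=1: 0
p=1, q=1, r=0: 0
p=1, q=1, r=1: 0
Count of True = 0

0


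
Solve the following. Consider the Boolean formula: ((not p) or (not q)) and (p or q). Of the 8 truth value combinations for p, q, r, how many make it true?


Evaluate all 8 assignments for p, q, r:
p=0, q=0, r=0: 0
p=0, q=0, r=1: 0
p=0, q=1, r=0: 1
p=0, q=1, r=1: 1
p=1, q=0, r=0: 1
p=1, q=0, r=1: 1
p=1, q=1, r=0: 0
p=1, q=1, r=1: 0
Satisfying count = 4

4


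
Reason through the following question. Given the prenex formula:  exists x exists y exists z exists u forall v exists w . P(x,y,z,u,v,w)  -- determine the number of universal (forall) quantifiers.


Quantifier prefix: exists x exists y exists z exists u forall v exists w
Mark each quantifier type:
  E E E E U E
Universal count = 1, Existential count = 5
Asked for universal (forall) quantifiers: 1

1


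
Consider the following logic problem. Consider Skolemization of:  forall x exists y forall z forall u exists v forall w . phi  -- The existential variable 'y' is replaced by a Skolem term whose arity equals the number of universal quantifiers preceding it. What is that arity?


Quantifier prefix: forall x exists y forall z forall u exists v forall w
'y' is existentially quantified at position 2.
Universal variables preceding it: x
Skolem function arity = 1

1


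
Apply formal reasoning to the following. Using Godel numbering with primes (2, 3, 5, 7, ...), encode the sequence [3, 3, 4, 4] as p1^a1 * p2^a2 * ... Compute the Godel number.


Encode each element as an exponent of the corresponding prime:
  2^3 = 8
  3^3 = 27
  5^4 = 625
  7^4 = 2401
Product = 8 * 27 * 625 * 2401 = 324135000

324135000


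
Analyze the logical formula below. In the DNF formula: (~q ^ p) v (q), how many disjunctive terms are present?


A DNF formula is a disjunction of terms (conjunctions).
Terms are separated by v.
Counting the disjuncts: 2 terms.

2


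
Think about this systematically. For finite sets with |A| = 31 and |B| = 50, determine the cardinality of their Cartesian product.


The Cartesian product A x B contains all ordered pairs (a, b).
|A x B| = |A| * |B| = 31 * 50 = 1550

1550


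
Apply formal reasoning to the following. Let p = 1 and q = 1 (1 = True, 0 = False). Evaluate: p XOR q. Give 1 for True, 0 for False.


p = 1, q = 1
Operation: p XOR q
Evaluate: 1 XOR 1 = 0

0


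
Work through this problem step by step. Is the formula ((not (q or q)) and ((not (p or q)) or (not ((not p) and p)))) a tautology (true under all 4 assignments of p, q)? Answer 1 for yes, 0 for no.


Check all 4 assignments:
p=0, q=0: 1
p=0, q=1: 0
p=1, q=0: 1
p=1, q=1: 0
Satisfying count = 2/4.
Tautology iff count = 4: no.

0


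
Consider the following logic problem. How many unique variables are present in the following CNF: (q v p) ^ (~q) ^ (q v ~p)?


Identify each variable that appears in the formula.
Variables found: p, q
Count = 2

2


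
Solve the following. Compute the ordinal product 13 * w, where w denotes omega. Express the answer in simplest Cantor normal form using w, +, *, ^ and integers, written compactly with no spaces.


Compute 13 * w.
Ordinal * is associative and left-distributive over +, but NOT commutative; for finite n>1, n*w = w but w*n stays w*n.
For finite n>0, n * w = sup{n*k : k<w} = w. So 13 * w = w.
Result = w

w


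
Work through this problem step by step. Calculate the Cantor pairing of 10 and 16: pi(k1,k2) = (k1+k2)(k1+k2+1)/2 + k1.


k1 + k2 = 26
(k1+k2)(k1+k2+1)/2 = 26 * 27 / 2 = 351
pi = 351 + 10 = 361

361


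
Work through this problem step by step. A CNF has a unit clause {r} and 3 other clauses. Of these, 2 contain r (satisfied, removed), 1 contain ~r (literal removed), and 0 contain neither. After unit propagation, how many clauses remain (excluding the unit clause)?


Satisfied (removed): 2
Shortened (remain): 1
Unchanged (remain): 0
Remaining = 1 + 0 = 1

1


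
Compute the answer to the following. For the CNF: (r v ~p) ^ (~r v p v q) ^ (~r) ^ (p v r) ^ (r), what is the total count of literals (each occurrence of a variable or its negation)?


Counting literals in each clause:
Clause 1: 2 literal(s)
Clause 2: 3 literal(s)
Clause 3: 1 literal(s)
Clause 4: 2 literal(s)
Clause 5: 1 literal(s)
Total = 9

9


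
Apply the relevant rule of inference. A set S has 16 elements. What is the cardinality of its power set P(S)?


The power set of a set with n elements has 2^n elements.
|P(S)| = 2^16 = 65536

65536


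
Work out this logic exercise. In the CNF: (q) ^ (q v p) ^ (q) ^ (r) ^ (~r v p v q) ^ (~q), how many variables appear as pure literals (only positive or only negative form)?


Check each variable for pure literal status:
p: pure positive
q: mixed (not pure)
r: mixed (not pure)
Pure literal count = 1

1


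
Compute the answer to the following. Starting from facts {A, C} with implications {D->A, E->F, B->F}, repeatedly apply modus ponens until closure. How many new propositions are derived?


Initial facts: {A, C}
Apply modus ponens to closure:
  (no implication fires)
Final known: {A, C}
New propositions: {(none)}
Count = 0

0


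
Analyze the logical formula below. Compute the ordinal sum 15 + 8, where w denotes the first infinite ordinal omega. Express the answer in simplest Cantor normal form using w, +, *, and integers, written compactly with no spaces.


Compute 15 + 8.
Ordinal + is associative but NOT commutative; for finite n>0, n + w = w but w + n stays w+n.
Both operands finite; ordinal + agrees with natural +: 15 + 8 = 23.
Result = 23

23


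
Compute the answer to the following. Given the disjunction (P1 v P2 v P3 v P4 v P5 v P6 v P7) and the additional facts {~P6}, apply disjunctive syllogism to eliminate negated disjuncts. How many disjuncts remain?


Original disjuncts (7): P1, P2, P3, P4, P5, P6, P7
Negated (eliminate): ~P6
Remaining disjuncts: P1, P2, P3, P4, P5, P7
Count = 7 - 1 = 6

6


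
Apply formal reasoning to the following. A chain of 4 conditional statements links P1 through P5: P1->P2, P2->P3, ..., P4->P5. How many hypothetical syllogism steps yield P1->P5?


With 4 implications in a chain connecting 5 propositions:
P1->P2, P2->P3, ..., P4->P5
Steps needed = (number of implications) - 1 = 4 - 1 = 3

3


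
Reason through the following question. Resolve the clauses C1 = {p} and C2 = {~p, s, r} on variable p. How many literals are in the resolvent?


Remove p from C1 and ~p from C2.
C1 remainder: {}
C2 remainder: {s, r}
Union (resolvent): {r, s}
Resolvent has 2 literal(s).

2


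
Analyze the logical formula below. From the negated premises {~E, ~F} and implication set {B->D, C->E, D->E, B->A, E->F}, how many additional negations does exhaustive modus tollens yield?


Initial negated facts: {~E, ~F}
Apply modus tollens to closure:
  ~E and C->E  =>  ~C
  ~E and D->E  =>  ~D
  ~D and B->D  =>  ~B
Final negated: {~B, ~C, ~D, ~E, ~F}
New negations: {~B, ~C, ~D}
Count = 3

3


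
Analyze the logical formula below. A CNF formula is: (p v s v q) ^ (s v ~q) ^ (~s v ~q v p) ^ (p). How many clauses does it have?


A CNF formula is a conjunction of clauses.
Clauses are separated by ^.
Counting the conjuncts: 4 clauses.

4


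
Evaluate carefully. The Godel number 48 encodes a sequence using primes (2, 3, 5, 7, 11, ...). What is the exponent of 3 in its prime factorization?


Factorize 48 by dividing by 3 repeatedly.
Division steps: 3 divides 48 exactly 1 time(s).
Exponent of 3 = 1

1


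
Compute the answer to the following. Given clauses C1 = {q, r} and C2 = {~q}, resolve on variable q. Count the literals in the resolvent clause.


Remove q from C1 and ~q from C2.
C1 remainder: {r}
C2 remainder: {}
Union (resolvent): {r}
Resolvent has 1 literal(s).

1


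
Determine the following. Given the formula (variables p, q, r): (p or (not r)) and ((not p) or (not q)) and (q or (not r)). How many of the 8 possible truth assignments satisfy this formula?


Evaluate all 8 assignments for p, q, r:
p=0, q=0, r=0: 1
p=0, q=0, r=1: 0
p=0, q=1, r=0: 1
p=0, q=1, r=1: 0
p=1, q=0, r=0: 1
p=1, q=0, r=1: 0
p=1, q=1, r=0: 0
p=1, q=1, r=1: 0
Satisfying count = 3

3


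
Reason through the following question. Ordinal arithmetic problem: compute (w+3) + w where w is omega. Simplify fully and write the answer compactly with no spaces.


Compute (w+3) + w.
Ordinal + is associative but NOT commutative; for finite n>0, n + w = w but w + n stays w+n.
(w+3) + w = w + (3+w) = w + w = w*2 (the finite tail 3 is absorbed by the right w).
Result = w*2

w*2


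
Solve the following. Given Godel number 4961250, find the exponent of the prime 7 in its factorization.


Factorize 4961250 by dividing by 7 repeatedly.
Division steps: 7 divides 4961250 exactly 2 time(s).
Exponent of 7 = 2

2


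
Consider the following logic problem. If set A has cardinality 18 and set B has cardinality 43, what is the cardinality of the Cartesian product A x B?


The Cartesian product A x B contains all ordered pairs (a, b).
|A x B| = |A| * |B| = 18 * 43 = 774

774


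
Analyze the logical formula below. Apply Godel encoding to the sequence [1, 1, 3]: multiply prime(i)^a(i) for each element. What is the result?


Encode each element as an exponent of the corresponding prime:
  2^1 = 2
  3^1 = 3
  5^3 = 125
Product = 2 * 3 * 125 = 750

750


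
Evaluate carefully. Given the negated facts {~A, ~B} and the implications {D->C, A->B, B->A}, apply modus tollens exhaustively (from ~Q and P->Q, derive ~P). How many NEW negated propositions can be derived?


Initial negated facts: {~A, ~B}
Apply modus tollens to closure:
  (no implication fires)
Final negated: {~A, ~B}
New negations: {(none)}
Count = 0

0


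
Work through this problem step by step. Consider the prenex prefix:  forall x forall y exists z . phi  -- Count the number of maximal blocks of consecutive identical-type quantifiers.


Quantifier-type sequence: A A E  (A=forall, E=exists)
Group into maximal same-type runs:
  Ax2 | Ex1
Number of blocks = 2

2


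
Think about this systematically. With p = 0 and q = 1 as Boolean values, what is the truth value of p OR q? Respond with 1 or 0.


p = 0, q = 1
Operation: p OR q
Evaluate: 0 OR 1 = 1

1


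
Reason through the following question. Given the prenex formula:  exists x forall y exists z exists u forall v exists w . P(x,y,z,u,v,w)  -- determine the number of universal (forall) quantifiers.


Quantifier prefix: exists x forall y exists z exists u forall v exists w
Mark each quantifier type:
  E U E E U E
Universal count = 2, Existential count = 4
Asked for universal (forall) quantifiers: 2

2


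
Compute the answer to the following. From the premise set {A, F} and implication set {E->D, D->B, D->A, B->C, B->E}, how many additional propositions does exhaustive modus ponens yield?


Initial facts: {A, F}
Apply modus ponens to closure:
  (no implication fires)
Final known: {A, F}
New propositions: {(none)}
Count = 0

0


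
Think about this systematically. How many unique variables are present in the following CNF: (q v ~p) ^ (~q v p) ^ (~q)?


Identify each variable that appears in the formula.
Variables found: p, q
Count = 2

2


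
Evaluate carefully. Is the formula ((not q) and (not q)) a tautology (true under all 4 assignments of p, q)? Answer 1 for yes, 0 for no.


Check all 4 assignments:
p=0, q=0: 1
p=0, q=1: 0
p=1, q=0: 1
p=1, q=1: 0
Satisfying count = 2/4.
Tautology iff count = 4: no.

0


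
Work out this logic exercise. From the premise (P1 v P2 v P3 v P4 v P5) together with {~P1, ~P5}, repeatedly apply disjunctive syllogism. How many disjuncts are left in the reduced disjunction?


Original disjuncts (5): P1, P2, P3, P4, P5
Negated (eliminate): ~P1, ~P5
Remaining disjuncts: P2, P3, P4
Count = 5 - 2 = 3

3


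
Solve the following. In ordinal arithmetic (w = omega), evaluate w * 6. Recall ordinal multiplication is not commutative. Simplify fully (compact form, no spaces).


Compute w * 6.
Ordinal * is associative and left-distributive over +, but NOT commutative; for finite n>1, n*w = w but w*n stays w*n.
w * 6 means 6 copies of w concatenated: w*6.
Result = w*6

w*6


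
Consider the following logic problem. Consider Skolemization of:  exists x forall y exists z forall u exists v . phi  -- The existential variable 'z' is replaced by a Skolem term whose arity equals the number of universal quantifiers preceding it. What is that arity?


Quantifier prefix: exists x forall y exists z forall u exists v
'z' is existentially quantified at position 3.
Universal variables preceding it: y
Skolem function arity = 1

1


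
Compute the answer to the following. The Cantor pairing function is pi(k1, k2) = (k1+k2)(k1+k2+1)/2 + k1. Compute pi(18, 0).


k1 + k2 = 18
(k1+k2)(k1+k2+1)/2 = 18 * 19 / 2 = 171
pi = 171 + 18 = 189

189


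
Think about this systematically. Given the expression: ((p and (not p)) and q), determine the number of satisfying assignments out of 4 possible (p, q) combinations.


Check all 4 assignments:
p=0, q=0: 0
p=0, q=1: 0
p=1, q=0: 0
p=1, q=1: 0
Count of True = 0

0


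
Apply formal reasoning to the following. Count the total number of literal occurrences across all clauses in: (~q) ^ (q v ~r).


Counting literals in each clause:
Clause 1: 1 literal(s)
Clause 2: 2 literal(s)
Total = 3

3


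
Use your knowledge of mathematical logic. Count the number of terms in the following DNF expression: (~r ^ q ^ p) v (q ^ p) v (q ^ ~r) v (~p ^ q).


A DNF formula is a disjunction of terms (conjunctions).
Terms are separated by v.
Counting the disjuncts: 4 terms.

4


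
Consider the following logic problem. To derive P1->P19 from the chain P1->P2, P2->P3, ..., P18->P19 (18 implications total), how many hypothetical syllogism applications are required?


With 18 implications in a chain connecting 19 propositions:
P1->P2, P2->P3, ..., P18->P19
Steps needed = (number of implications) - 1 = 18 - 1 = 17

17


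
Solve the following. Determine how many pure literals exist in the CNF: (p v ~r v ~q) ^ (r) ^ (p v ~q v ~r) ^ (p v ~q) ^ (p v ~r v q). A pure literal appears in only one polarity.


Check each variable for pure literal status:
p: pure positive
q: mixed (not pure)
r: mixed (not pure)
Pure literal count = 1

1


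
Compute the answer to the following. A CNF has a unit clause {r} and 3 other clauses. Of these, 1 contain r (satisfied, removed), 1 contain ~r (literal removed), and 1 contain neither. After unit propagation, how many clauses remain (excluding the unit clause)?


Satisfied (removed): 1
Shortened (remain): 1
Unchanged (remain): 1
Remaining = 1 + 1 = 2

2


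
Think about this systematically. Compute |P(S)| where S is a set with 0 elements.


The power set of a set with n elements has 2^n elements.
|P(S)| = 2^0 = 1

1


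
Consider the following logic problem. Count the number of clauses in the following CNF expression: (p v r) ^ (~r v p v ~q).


A CNF formula is a conjunction of clauses.
Clauses are separated by ^.
Counting the conjuncts: 2 clauses.

2


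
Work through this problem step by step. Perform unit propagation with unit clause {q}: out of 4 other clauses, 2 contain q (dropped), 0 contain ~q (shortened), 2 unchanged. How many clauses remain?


Satisfied (removed): 2
Shortened (remain): 0
Unchanged (remain): 2
Remaining = 0 + 2 = 2

2


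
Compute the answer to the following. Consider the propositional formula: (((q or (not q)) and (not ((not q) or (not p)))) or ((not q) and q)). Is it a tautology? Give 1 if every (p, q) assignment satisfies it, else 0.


Check all 4 assignments:
p=0, q=0: 0
p=0, q=1: 0
p=1, q=0: 0
p=1, q=1: 1
Satisfying count = 1/4.
Tautology iff count = 4: no.

0


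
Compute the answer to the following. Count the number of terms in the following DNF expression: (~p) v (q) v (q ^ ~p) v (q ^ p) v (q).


A DNF formula is a disjunction of terms (conjunctions).
Terms are separated by v.
Counting the disjuncts: 5 terms.

5


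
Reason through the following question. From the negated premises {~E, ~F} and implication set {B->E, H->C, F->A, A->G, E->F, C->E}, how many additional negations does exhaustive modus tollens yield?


Initial negated facts: {~E, ~F}
Apply modus tollens to closure:
  ~E and B->E  =>  ~B
  ~E and C->E  =>  ~C
  ~C and H->C  =>  ~H
Final negated: {~B, ~C, ~E, ~F, ~H}
New negations: {~B, ~C, ~H}
Count = 3

3


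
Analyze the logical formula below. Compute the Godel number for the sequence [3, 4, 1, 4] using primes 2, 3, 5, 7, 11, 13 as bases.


Encode each element as an exponent of the corresponding prime:
  2^3 = 8
  3^4 = 81
  5^1 = 5
  7^4 = 2401
Product = 8 * 81 * 5 * 2401 = 7779240

7779240


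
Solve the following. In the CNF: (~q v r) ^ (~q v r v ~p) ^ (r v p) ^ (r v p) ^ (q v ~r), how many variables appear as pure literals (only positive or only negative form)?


Check each variable for pure literal status:
p: mixed (not pure)
q: mixed (not pure)
r: mixed (not pure)
Pure literal count = 0

0


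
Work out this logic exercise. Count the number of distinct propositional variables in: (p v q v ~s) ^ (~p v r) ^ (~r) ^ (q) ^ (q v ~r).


Identify each variable that appears in the formula.
Variables found: p, q, r, s
Count = 4

4


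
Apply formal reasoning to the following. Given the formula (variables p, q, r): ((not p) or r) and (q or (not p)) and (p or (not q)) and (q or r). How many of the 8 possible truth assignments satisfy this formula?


Evaluate all 8 assignments for p, q, r:
p=0, q=0, r=0: 0
p=0, q=0, r=1: 1
p=0, q=1, r=0: 0
p=0, q=1, r=1: 0
p=1, q=0, r=0: 0
p=1, q=0, r=1: 0
p=1, q=1, r=0: 0
p=1, q=1, r=1: 1
Satisfying count = 2

2


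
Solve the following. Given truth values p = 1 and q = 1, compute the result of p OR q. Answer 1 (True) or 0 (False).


p = 1, q = 1
Operation: p OR q
Evaluate: 1 OR 1 = 1

1


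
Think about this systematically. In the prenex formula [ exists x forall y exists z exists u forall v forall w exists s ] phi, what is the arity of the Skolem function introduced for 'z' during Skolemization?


Quantifier prefix: exists x forall y exists z exists u forall v forall w exists s
'z' is existentially quantified at position 3.
Universal variables preceding it: y
Skolem function arity = 1

1


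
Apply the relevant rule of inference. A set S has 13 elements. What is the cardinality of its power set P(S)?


The power set of a set with n elements has 2^n elements.
|P(S)| = 2^13 = 8192

8192


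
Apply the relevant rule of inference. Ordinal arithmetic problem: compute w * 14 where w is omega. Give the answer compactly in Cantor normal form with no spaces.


Compute w * 14.
Ordinal * is associative and left-distributive over +, but NOT commutative; for finite n>1, n*w = w but w*n stays w*n.
w * 14 means 14 copies of w concatenated: w*14.
Result = w*14

w*14


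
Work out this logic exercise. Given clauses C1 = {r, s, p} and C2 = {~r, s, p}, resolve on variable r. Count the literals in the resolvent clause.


Remove r from C1 and ~r from C2.
C1 remainder: {s, p}
C2 remainder: {s, p}
Union (resolvent): {p, s}
Resolvent has 2 literal(s).

2


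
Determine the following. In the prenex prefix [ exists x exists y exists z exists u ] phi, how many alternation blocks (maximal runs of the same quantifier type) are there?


Quantifier-type sequence: E E E E  (A=forall, E=exists)
Group into maximal same-type runs:
  Ex4
Number of blocks = 1

1


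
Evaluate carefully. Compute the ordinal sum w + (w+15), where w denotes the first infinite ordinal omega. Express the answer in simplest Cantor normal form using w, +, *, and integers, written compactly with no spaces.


Compute w + (w+15).
Ordinal + is associative but NOT commutative; for finite n>0, n + w = w but w + n stays w+n.
w + (w+15) = (w+w) + 15 = w*2+15.
Result = w*2+15

w*2+15


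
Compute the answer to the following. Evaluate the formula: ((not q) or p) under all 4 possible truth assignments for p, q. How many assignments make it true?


Check all 4 assignments:
p=0, q=0: 1
p=0, q=1: 0
p=1, q=0: 1
p=1, q=1: 1
Count of True = 3

3


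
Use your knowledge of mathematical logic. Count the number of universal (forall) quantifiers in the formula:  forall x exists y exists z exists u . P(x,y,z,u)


Quantifier prefix: forall x exists y exists z exists u
Mark each quantifier type:
  U E E E
Universal count = 1, Existential count = 3
Asked for universal (forall) quantifiers: 1

1


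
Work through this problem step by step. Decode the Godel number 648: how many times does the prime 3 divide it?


Factorize 648 by dividing by 3 repeatedly.
Division steps: 3 divides 648 exactly 4 time(s).
Exponent of 3 = 4

4
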